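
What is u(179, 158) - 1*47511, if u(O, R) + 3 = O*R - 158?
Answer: -19390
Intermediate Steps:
u(O, R) = -161 + O*R (u(O, R) = -3 + (O*R - 158) = -3 + (-158 + O*R) = -161 + O*R)
u(179, 158) - 1*47511 = (-161 + 179*158) - 1*47511 = (-161 + 28282) - 47511 = 28121 - 47511 = -19390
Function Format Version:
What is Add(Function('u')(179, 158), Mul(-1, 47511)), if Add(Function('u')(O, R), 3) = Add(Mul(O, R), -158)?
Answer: -19390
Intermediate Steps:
Function('u')(O, R) = Add(-161, Mul(O, R)) (Function('u')(O, R) = Add(-3, Add(Mul(O, R), -158)) = Add(-3, Add(-158, Mul(O, R))) = Add(-161, Mul(O, R)))
Add(Function('u')(179, 158), Mul(-1, 47511)) = Add(Add(-161, Mul(179, 158)), Mul(-1, 47511)) = Add(Add(-161, 28282), -47511) = Add(28121, -47511) = -19390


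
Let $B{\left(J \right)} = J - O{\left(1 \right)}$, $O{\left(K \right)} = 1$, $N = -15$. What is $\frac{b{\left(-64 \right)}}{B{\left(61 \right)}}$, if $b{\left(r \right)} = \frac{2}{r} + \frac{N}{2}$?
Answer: $- \frac{241}{1920} \approx -0.12552$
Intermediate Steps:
$b{\left(r \right)} = - \frac{15}{2} + \frac{2}{r}$ ($b{\left(r \right)} = \frac{2}{r} - \frac{15}{2} = - \frac{15}{2} + \frac{2}{r}$)
$B{\left(J \right)} = -1 + J$ ($B{\left(J \right)} = J - 1 = -1 + J$)
$\frac{b{\left(-64 \right)}}{B{\left(61 \right)}} = \frac{- \frac{15}{2} + \frac{2}{-64}}{-1 + 61} = \frac{- \frac{15}{2} + 2 \left(- \frac{1}{64}\right)}{60} = \left(- \frac{15}{2} - \frac{1}{32}\right) \frac{1}{60} = \left(- \frac{241}{32}\right) \frac{1}{60} = - \frac{241}{1920}$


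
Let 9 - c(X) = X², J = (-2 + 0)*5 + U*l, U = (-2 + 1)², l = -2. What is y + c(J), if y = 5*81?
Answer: 270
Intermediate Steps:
U = 1 (U = (-1)² = 1)
y = 405
J = -12 (J = (-2 + 0)*5 + 1*(-2) = -2*5 - 2 = -10 - 2 = -12)
c(X) = 9 - X²
y + c(J) = 405 + (9 - 1*(-12)²) = 405 + (9 - 1*144) = 405 + (9 - 144) = 405 - 135 = 270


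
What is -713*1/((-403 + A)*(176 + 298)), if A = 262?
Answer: 713/66834 ≈ 0.010668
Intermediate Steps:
-713*1/((-403 + A)*(176 + 298)) = -713*1/((-403 + 262)*(176 + 298)) = -713/((-141*474)) = -713/(-66834) = -713*(-1/66834) = 713/66834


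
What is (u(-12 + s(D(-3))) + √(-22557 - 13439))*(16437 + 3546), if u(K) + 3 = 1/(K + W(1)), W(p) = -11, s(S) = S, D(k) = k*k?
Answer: -859269/14 + 39966*I*√8999 ≈ -61376.0 + 3.7913e+6*I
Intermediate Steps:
D(k) = k²
u(K) = -3 + 1/(-11 + K) (u(K) = -3 + 1/(K - 11) = -3 + 1/(-11 + K))
(u(-12 + s(D(-3))) + √(-22557 - 13439))*(16437 + 3546) = ((34 - 3*(-12 + (-3)²))/(-11 + (-12 + (-3)²)) + √(-22557 - 13439))*(16437 + 3546) = ((34 - 3*(-12 + 9))/(-11 + (-12 + 9)) + √(-35996))*19983 = ((34 - 3*(-3))/(-11 - 3) + 2*I*√8999)*19983 = ((34 + 9)/(-14) + 2*I*√8999)*19983 = (-1/14*43 + 2*I*√8999)*19983 = (-43/14 + 2*I*√8999)*19983 = -859269/14 + 39966*I*√8999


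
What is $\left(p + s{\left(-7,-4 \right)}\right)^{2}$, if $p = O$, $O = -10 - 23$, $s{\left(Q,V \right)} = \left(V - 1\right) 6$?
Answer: $3969$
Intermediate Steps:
$s{\left(Q,V \right)} = -6 + 6 V$ ($s{\left(Q,V \right)} = \left(-1 + V\right) 6 = -6 + 6 V$)
$O = -33$
$p = -33$
$\left(p + s{\left(-7,-4 \right)}\right)^{2} = \left(-33 + \left(-6 + 6 \left(-4\right)\right)\right)^{2} = \left(-33 - 30\right)^{2} = \left(-63\right)^{2} = 3969$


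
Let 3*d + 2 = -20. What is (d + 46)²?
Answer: 13456/9 ≈ 1495.1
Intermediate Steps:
d = -22/3 (d = -⅔ + (⅓)*(-20) = -⅔ - 20/3 = -22/3 ≈ -7.3333)
(d + 46)² = (-22/3 + 46)² = (116/3)² = 13456/9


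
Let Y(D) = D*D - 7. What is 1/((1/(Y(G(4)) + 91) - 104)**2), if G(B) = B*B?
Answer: 115600/1250258881 ≈ 9.2461e-5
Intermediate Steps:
G(B) = B**2
Y(D) = -7 + D**2 (Y(D) = D**2 - 7 = -7 + D**2)
1/((1/(Y(G(4)) + 91) - 104)**2) = 1/((1/((-7 + (4**2)**2) + 91) - 104)**2) = 1/((1/((-7 + 16**2) + 91) - 104)**2) = 1/((1/((-7 + 256) + 91) - 104)**2) = 1/((1/(249 + 91) - 104)**2) = 1/((1/340 - 104)**2) = 1/((-35359/340)**2) = 1/(1250258881/115600) = 115600/1250258881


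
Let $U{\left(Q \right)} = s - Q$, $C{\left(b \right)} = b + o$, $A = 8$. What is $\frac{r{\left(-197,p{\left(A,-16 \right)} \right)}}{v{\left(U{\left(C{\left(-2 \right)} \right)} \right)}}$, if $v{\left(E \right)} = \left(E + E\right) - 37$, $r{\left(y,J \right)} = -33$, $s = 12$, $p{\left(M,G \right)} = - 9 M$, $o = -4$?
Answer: $33$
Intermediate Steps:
$C{\left(b \right)} = -4 + b$ ($C{\left(b \right)} = b - 4 = -4 + b$)
$U{\left(Q \right)} = 12 - Q$
$v{\left(E \right)} = -37 + 2 E$ ($v{\left(E \right)} = 2 E - 37 = -37 + 2 E$)
$\frac{r{\left(-197,p{\left(A,-16 \right)} \right)}}{v{\left(U{\left(C{\left(-2 \right)} \right)} \right)}} = - \frac{33}{-37 + 2 \left(12 - \left(-4 - 2\right)\right)} = - \frac{33}{-37 + 2 \left(12 - -6\right)} = - \frac{33}{-37 + 2 \left(12 + 6\right)} = - \frac{33}{-37 + 2 \cdot 18} = - \frac{33}{-37 + 36} = - \frac{33}{-1} = \left(-33\right) \left(-1\right) = 33$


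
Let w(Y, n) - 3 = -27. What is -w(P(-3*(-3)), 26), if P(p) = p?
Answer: 24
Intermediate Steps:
w(Y, n) = -24 (w(Y, n) = 3 - 27 = -24)
-w(P(-3*(-3)), 26) = -1*(-24) = 24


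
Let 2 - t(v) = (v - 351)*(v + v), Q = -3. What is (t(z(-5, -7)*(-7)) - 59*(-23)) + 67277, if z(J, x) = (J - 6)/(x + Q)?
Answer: 3155601/50 ≈ 63112.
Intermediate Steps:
z(J, x) = (-6 + J)/(-3 + x) (z(J, x) = (J - 6)/(x - 3) = (-6 + J)/(-3 + x))
t(v) = 2 - 2*v*(-351 + v) (t(v) = 2 - (v - 351)*(v + v) = 2 - (-351 + v)*2*v = 2 - 2*v*(-351 + v))
(t(z(-5, -7)*(-7)) - 59*(-23)) + 67277 = ((2 - 2*49*(-6 - 5)**2/(-3 - 7)**2 + 702*(((-6 - 5)/(-3 - 7))*(-7))) - 59*(-23)) + 67277 = ((2 - 2*((-11/(-10))*(-7))**2 + 702*((-11/(-10))*(-7))) + 1357) + 67277 = ((2 - 2*(-1/10*(-11)*(-7))**2 + 702*(-1/10*(-11)*(-7))) + 1357) + 67277 = ((2 - 2*((11/10)*(-7))**2 + 702*((11/10)*(-7))) + 1357) + 67277 = ((2 - 2*(-77/10)**2 + 702*(-77/10)) + 1357) + 67277 = ((2 - 2*5929/100 - 27027/5) + 1357) + 67277 = ((2 - 5929/50 - 27027/5) + 1357) + 67277 = (-276099/50 + 1357) + 67277 = -208249/50 + 67277 = 3155601/50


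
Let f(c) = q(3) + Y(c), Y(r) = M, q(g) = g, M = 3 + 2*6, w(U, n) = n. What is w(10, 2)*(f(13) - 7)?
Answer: 22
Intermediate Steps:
M = 15 (M = 3 + 12 = 15)
Y(r) = 15
f(c) = 18 (f(c) = 3 + 15 = 18)
w(10, 2)*(f(13) - 7) = 2*(18 - 7) = 2*11 = 22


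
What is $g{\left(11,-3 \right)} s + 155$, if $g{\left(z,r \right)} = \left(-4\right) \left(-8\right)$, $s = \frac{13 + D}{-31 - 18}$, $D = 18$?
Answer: $\frac{6603}{49} \approx 134.76$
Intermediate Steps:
$s = - \frac{31}{49}$ ($s = \frac{13 + 18}{-31 - 18} = \frac{31}{-49} = 31 \left(- \frac{1}{49}\right) = - \frac{31}{49} \approx -0.63265$)
$g{\left(z,r \right)} = 32$
$g{\left(11,-3 \right)} s + 155 = 32 \left(- \frac{31}{49}\right) + 155 = - \frac{992}{49} + 155 = \frac{6603}{49}$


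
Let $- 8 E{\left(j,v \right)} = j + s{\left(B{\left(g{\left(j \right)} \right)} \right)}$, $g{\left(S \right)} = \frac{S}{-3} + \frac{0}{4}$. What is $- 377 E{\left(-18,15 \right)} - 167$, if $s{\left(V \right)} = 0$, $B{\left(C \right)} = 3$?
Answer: $- \frac{4061}{4} \approx -1015.3$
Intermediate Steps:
$g{\left(S \right)} = - \frac{S}{3}$ ($g{\left(S \right)} = S \left(- \frac{1}{3}\right) + 0 \cdot \frac{1}{4} = - \frac{S}{3} + 0 = - \frac{S}{3}$)
$E{\left(j,v \right)} = - \frac{j}{8}$ ($E{\left(j,v \right)} = - \frac{j + 0}{8} = - \frac{j}{8}$)
$- 377 E{\left(-18,15 \right)} - 167 = - 377 \left(\left(- \frac{1}{8}\right) \left(-18\right)\right) - 167 = \left(-377\right) \frac{9}{4} - 167 = - \frac{3393}{4} - 167 = - \frac{4061}{4}$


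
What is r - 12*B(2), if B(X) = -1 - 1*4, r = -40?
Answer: 20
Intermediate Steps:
B(X) = -5 (B(X) = -1 - 4 = -5)
r - 12*B(2) = -40 - 12*(-5) = -40 + 60 = 20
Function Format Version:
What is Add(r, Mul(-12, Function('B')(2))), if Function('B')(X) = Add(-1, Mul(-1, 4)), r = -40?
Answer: 20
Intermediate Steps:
Function('B')(X) = -5 (Function('B')(X) = Add(-1, -4) = -5)
Add(r, Mul(-12, Function('B')(2))) = Add(-40, Mul(-12, -5)) = Add(-40, 60) = 20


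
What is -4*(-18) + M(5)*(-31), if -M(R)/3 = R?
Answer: 537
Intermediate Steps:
M(R) = -3*R
-4*(-18) + M(5)*(-31) = -4*(-18) - 3*5*(-31) = 72 - 15*(-31) = 72 + 465 = 537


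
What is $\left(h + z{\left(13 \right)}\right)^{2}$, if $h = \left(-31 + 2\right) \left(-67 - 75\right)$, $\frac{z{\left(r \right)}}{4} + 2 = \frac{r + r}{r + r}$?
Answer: $16924996$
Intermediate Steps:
$z{\left(r \right)} = -4$ ($z{\left(r \right)} = -8 + 4 \frac{r + r}{r + r} = -8 + 4 \frac{2 r}{2 r} = -8 + 4 \cdot 2 r \frac{1}{2 r} = -8 + 4 \cdot 1 = -8 + 4 = -4$)
$h = 4118$ ($h = \left(-29\right) \left(-142\right) = 4118$)
$\left(h + z{\left(13 \right)}\right)^{2} = \left(4118 - 4\right)^{2} = 4114^{2} = 16924996$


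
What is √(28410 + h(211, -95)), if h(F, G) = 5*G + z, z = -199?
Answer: 2*√6934 ≈ 166.54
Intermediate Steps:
h(F, G) = -199 + 5*G (h(F, G) = 5*G - 199 = -199 + 5*G)
√(28410 + h(211, -95)) = √(28410 + (-199 + 5*(-95))) = √(28410 + (-199 - 475)) = √(28410 - 674) = √27736 = 2*√6934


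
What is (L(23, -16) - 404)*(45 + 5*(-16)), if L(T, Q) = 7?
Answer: 13895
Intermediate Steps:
(L(23, -16) - 404)*(45 + 5*(-16)) = (7 - 404)*(45 + 5*(-16)) = -397*(45 - 80) = -397*(-35) = 13895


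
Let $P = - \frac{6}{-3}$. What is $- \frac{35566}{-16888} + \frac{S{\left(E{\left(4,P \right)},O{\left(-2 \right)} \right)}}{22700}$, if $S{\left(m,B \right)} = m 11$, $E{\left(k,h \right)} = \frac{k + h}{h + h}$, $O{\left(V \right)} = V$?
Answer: $\frac{201906713}{95839400} \approx 2.1067$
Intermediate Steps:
$P = 2$ ($P = \left(-6\right) \left(- \frac{1}{3}\right) = 2$)
$E{\left(k,h \right)} = \frac{h + k}{2 h}$
$S{\left(m,B \right)} = 11 m$
$- \frac{35566}{-16888} + \frac{S{\left(E{\left(4,P \right)},O{\left(-2 \right)} \right)}}{22700} = - \frac{35566}{-16888} + \frac{11 \frac{2 + 4}{2 \cdot 2}}{22700} = \left(-35566\right) \left(- \frac{1}{16888}\right) + 11 \cdot \frac{1}{2} \cdot \frac{1}{2} \cdot 6 \cdot \frac{1}{22700} = \frac{17783}{8444} + 11 \cdot \frac{3}{2} \cdot \frac{1}{22700} = \frac{17783}{8444} + \frac{33}{2} \cdot \frac{1}{22700} = \frac{17783}{8444} + \frac{33}{45400} = \frac{201906713}{95839400}$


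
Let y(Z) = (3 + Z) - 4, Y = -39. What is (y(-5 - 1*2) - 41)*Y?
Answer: 1911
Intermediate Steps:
y(Z) = -1 + Z
(y(-5 - 1*2) - 41)*Y = ((-1 + (-5 - 1*2)) - 41)*(-39) = ((-1 + (-5 - 2)) - 41)*(-39) = ((-1 - 7) - 41)*(-39) = (-8 - 41)*(-39) = -49*(-39) = 1911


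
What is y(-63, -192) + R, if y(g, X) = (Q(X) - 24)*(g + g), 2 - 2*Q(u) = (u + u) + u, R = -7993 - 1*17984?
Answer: -59367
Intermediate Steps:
R = -25977 (R = -7993 - 17984 = -25977)
Q(u) = 1 - 3*u/2 (Q(u) = 1 - ((u + u) + u)/2 = 1 - (2*u + u)/2 = 1 - 3*u/2)
y(g, X) = 2*g*(-23 - 3*X/2) (y(g, X) = ((1 - 3*X/2) - 24)*(g + g) = (-23 - 3*X/2)*(2*g) = 2*g*(-23 - 3*X/2))
y(-63, -192) + R = -1*(-63)*(46 + 3*(-192)) - 25977 = -1*(-63)*(46 - 576) - 25977 = -1*(-63)*(-530) - 25977 = -33390 - 25977 = -59367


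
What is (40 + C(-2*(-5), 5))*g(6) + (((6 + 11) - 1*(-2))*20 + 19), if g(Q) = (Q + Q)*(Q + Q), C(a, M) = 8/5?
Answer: 31947/5 ≈ 6389.4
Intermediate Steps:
C(a, M) = 8/5 (C(a, M) = 8*(⅕) = 8/5)
g(Q) = 4*Q² (g(Q) = (2*Q)*(2*Q) = 4*Q²)
(40 + C(-2*(-5), 5))*g(6) + (((6 + 11) - 1*(-2))*20 + 19) = (40 + 8/5)*(4*6²) + (((6 + 11) - 1*(-2))*20 + 19) = 208*(4*36)/5 + ((17 + 2)*20 + 19) = (208/5)*144 + (19*20 + 19) = 29952/5 + (380 + 19) = 29952/5 + 399 = 31947/5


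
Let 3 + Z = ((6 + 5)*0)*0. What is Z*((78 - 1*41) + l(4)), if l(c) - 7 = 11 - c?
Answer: -153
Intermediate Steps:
Z = -3 (Z = -3 + ((6 + 5)*0)*0 = -3 + (11*0)*0 = -3 + 0*0 = -3 + 0 = -3)
l(c) = 18 - c (l(c) = 7 + (11 - c) = 18 - c)
Z*((78 - 1*41) + l(4)) = -3*((78 - 1*41) + (18 - 1*4)) = -3*((78 - 41) + (18 - 4)) = -3*(37 + 14) = -3*51 = -153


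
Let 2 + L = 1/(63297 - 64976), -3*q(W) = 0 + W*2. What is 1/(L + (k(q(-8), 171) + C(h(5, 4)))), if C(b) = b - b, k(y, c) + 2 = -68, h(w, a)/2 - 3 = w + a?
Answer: -1679/120889 ≈ -0.013889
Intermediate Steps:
h(w, a) = 6 + 2*a + 2*w (h(w, a) = 6 + 2*(w + a) = 6 + 2*(a + w) = 6 + (2*a + 2*w) = 6 + 2*a + 2*w)
q(W) = -2*W/3 (q(W) = -(0 + W*2)/3 = -(0 + 2*W)/3 = -2*W/3)
k(y, c) = -70 (k(y, c) = -2 - 68 = -70)
L = -3359/1679 (L = -2 + 1/(63297 - 64976) = -2 + 1/(-1679) = -2 - 1/1679 = -3359/1679 ≈ -2.0006)
C(b) = 0
1/(L + (k(q(-8), 171) + C(h(5, 4)))) = 1/(-3359/1679 + (-70 + 0)) = 1/(-3359/1679 - 70) = 1/(-120889/1679) = -1679/120889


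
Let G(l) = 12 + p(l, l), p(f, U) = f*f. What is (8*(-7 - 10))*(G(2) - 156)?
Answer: 19040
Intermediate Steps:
p(f, U) = f**2
G(l) = 12 + l**2
(8*(-7 - 10))*(G(2) - 156) = (8*(-7 - 10))*((12 + 2**2) - 156) = (8*(-17))*((12 + 4) - 156) = -136*(16 - 156) = -136*(-140) = 19040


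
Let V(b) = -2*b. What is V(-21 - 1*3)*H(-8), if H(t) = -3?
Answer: -144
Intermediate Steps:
V(-21 - 1*3)*H(-8) = -2*(-21 - 1*3)*(-3) = -2*(-21 - 3)*(-3) = -2*(-24)*(-3) = 48*(-3) = -144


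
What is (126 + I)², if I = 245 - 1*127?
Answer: 59536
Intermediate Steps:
I = 118 (I = 245 - 127 = 118)
(126 + I)² = (126 + 118)² = 244² = 59536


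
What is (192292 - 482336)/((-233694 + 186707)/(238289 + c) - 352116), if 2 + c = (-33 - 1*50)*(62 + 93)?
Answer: 65382298568/79374739939 ≈ 0.82372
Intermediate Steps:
c = -12867 (c = -2 + (-33 - 1*50)*(62 + 93) = -2 + (-33 - 50)*155 = -2 - 83*155 = -2 - 12865 = -12867)
(192292 - 482336)/((-233694 + 186707)/(238289 + c) - 352116) = (192292 - 482336)/((-233694 + 186707)/(238289 - 12867) - 352116) = -290044/(-46987/225422 - 352116) = -290044/(-79374739939/225422) = -290044*(-225422/79374739939) = 65382298568/79374739939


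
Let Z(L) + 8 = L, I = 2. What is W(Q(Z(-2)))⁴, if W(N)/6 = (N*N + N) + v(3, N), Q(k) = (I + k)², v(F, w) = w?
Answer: 412572844761808896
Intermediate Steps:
Z(L) = -8 + L
Q(k) = (2 + k)²
W(N) = 6*N² + 12*N (W(N) = 6*((N*N + N) + N) = 6*((N² + N) + N) = 6*((N + N²) + N) = 6*(N² + 2*N) = 6*N² + 12*N)
W(Q(Z(-2)))⁴ = (6*(2 + (-8 - 2))²*(2 + (2 + (-8 - 2))²))⁴ = (6*(2 - 10)²*(2 + (2 - 10)²))⁴ = (6*(-8)²*(2 + (-8)²))⁴ = (6*64*(2 + 64))⁴ = (6*64*66)⁴ = 25344⁴ = 412572844761808896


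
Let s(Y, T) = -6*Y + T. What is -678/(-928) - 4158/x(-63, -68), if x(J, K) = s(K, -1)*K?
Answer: 257079/291856 ≈ 0.88084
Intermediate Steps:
s(Y, T) = T - 6*Y
x(J, K) = K*(-1 - 6*K) (x(J, K) = (-1 - 6*K)*K = K*(-1 - 6*K))
-678/(-928) - 4158/x(-63, -68) = -678/(-928) - 4158*1/(68*(1 + 6*(-68))) = -678*(-1/928) - 4158*1/(68*(1 - 408)) = 339/464 - 4158/((-1*(-68)*(-407))) = 339/464 - 4158/(-27676) = 339/464 - 4158*(-1/27676) = 339/464 + 189/1258 = 257079/291856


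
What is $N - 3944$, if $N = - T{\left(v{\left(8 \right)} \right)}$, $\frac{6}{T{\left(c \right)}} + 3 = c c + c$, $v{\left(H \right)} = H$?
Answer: $- \frac{90714}{23} \approx -3944.1$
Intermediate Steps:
$T{\left(c \right)} = \frac{6}{-3 + c + c^{2}}$ ($T{\left(c \right)} = \frac{6}{-3 + \left(c c + c\right)} = \frac{6}{-3 + \left(c^{2} + c\right)} = \frac{6}{-3 + \left(c + c^{2}\right)} = \frac{6}{-3 + c + c^{2}}$)
$N = - \frac{2}{23}$ ($N = - \frac{6}{-3 + 8 + 8^{2}} = - \frac{6}{-3 + 8 + 64} = - \frac{6}{69} = \left(-1\right) \frac{2}{23} = - \frac{2}{23} \approx -0.086957$)
$N - 3944 = - \frac{2}{23} - 3944 = - \frac{90714}{23}$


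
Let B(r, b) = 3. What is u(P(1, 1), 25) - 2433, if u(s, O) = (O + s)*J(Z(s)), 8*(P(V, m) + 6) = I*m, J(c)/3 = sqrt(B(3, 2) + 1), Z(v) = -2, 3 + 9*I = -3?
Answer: -4639/2 ≈ -2319.5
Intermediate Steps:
I = -2/3 (I = -1/3 + (1/9)*(-3) = -1/3 - 1/3 = -2/3 ≈ -0.66667)
J(c) = 6 (J(c) = 3*sqrt(3 + 1) = 3*sqrt(4) = 3*2 = 6)
P(V, m) = -6 - m/12 (P(V, m) = -6 + (-2*m/3)/8 = -6 - m/12)
u(s, O) = 6*O + 6*s (u(s, O) = (O + s)*6 = 6*O + 6*s)
u(P(1, 1), 25) - 2433 = (6*25 + 6*(-6 - 1/12*1)) - 2433 = (150 + 6*(-6 - 1/12)) - 2433 = (150 + 6*(-73/12)) - 2433 = (150 - 73/2) - 2433 = 227/2 - 2433 = -4639/2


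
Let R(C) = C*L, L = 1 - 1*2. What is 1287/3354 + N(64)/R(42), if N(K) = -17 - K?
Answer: 696/301 ≈ 2.3123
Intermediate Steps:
L = -1 (L = 1 - 2 = -1)
R(C) = -C (R(C) = C*(-1) = -C)
1287/3354 + N(64)/R(42) = 1287/3354 + (-17 - 1*64)/((-1*42)) = 1287*(1/3354) + (-17 - 64)/(-42) = 33/86 - 81*(-1/42) = 33/86 + 27/14 = 696/301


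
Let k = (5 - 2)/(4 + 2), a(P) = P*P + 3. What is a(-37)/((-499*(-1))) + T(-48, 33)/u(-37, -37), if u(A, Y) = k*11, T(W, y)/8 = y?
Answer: 25324/499 ≈ 50.750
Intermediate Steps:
a(P) = 3 + P**2 (a(P) = P**2 + 3 = 3 + P**2)
T(W, y) = 8*y
k = 1/2 (k = 3/6 = 3*(1/6) = 1/2 ≈ 0.50000)
u(A, Y) = 11/2 (u(A, Y) = (1/2)*11 = 11/2)
a(-37)/((-499*(-1))) + T(-48, 33)/u(-37, -37) = (3 + (-37)**2)/((-499*(-1))) + (8*33)/(11/2) = (3 + 1369)/499 + 264*(2/11) = 1372*(1/499) + 48 = 1372/499 + 48 = 25324/499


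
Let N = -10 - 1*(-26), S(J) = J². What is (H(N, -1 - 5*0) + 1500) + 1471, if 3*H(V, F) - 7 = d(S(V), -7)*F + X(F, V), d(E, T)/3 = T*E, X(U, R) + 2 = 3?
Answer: 14297/3 ≈ 4765.7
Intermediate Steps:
X(U, R) = 1 (X(U, R) = -2 + 3 = 1)
N = 16 (N = -10 + 26 = 16)
d(E, T) = 3*E*T (d(E, T) = 3*(T*E) = 3*(E*T) = 3*E*T)
H(V, F) = 8/3 - 7*F*V² (H(V, F) = 7/3 + ((3*V²*(-7))*F + 1)/3 = 7/3 + ((-21*V²)*F + 1)/3 = 7/3 + (-21*F*V² + 1)/3 = 7/3 + (1 - 21*F*V²)/3 = 7/3 + (⅓ - 7*F*V²) = 8/3 - 7*F*V²)
(H(N, -1 - 5*0) + 1500) + 1471 = ((8/3 - 7*(-1 - 5*0)*16²) + 1500) + 1471 = ((8/3 - 7*(-1 + 0)*256) + 1500) + 1471 = ((8/3 - 7*(-1)*256) + 1500) + 1471 = ((8/3 + 1792) + 1500) + 1471 = (5384/3 + 1500) + 1471 = 9884/3 + 1471 = 14297/3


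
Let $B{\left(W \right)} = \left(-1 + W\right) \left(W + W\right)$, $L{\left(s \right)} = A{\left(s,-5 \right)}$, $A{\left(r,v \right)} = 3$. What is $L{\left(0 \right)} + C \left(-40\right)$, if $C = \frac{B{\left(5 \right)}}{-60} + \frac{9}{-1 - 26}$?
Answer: $43$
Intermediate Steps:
$L{\left(s \right)} = 3$
$B{\left(W \right)} = 2 W \left(-1 + W\right)$ ($B{\left(W \right)} = \left(-1 + W\right) 2 W = 2 W \left(-1 + W\right)$)
$C = -1$ ($C = \frac{2 \cdot 5 \left(-1 + 5\right)}{-60} + \frac{9}{-1 - 26} = 2 \cdot 5 \cdot 4 \left(- \frac{1}{60}\right) + \frac{9}{-1 - 26} = 40 \left(- \frac{1}{60}\right) + \frac{9}{-27} = - \frac{2}{3} + 9 \left(- \frac{1}{27}\right) = - \frac{2}{3} - \frac{1}{3} = -1$)
$L{\left(0 \right)} + C \left(-40\right) = 3 - -40 = 3 + 40 = 43$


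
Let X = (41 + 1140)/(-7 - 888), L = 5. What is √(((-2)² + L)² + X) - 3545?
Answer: -3545 + √63826030/895 ≈ -3536.1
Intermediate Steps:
X = -1181/895 (X = 1181/(-895) = 1181*(-1/895) = -1181/895 ≈ -1.3196)
√(((-2)² + L)² + X) - 3545 = √(((-2)² + 5)² - 1181/895) - 3545 = √((4 + 5)² - 1181/895) - 3545 = √(9² - 1181/895) - 3545 = √(81 - 1181/895) - 3545 = √(71314/895) - 3545 = √63826030/895 - 3545 = -3545 + √63826030/895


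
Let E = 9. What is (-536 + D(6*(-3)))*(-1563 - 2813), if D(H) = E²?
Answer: 1991080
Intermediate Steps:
D(H) = 81 (D(H) = 9² = 81)
(-536 + D(6*(-3)))*(-1563 - 2813) = (-536 + 81)*(-1563 - 2813) = -455*(-4376) = 1991080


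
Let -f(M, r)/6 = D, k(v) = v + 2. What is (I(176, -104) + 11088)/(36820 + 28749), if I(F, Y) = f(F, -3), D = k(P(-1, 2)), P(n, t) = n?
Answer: 11082/65569 ≈ 0.16901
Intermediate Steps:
k(v) = 2 + v
D = 1 (D = 2 - 1 = 1)
f(M, r) = -6 (f(M, r) = -6*1 = -6)
I(F, Y) = -6
(I(176, -104) + 11088)/(36820 + 28749) = (-6 + 11088)/(36820 + 28749) = 11082/65569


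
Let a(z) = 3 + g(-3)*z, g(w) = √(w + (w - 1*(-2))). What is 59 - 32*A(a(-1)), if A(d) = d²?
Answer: -101 + 384*I ≈ -101.0 + 384.0*I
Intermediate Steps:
g(w) = √(2 + 2*w) (g(w) = √(w + (w + 2)) = √(w + (2 + w)) = √(2 + 2*w))
a(z) = 3 + 2*I*z (a(z) = 3 + √(2 + 2*(-3))*z = 3 + √(2 - 6)*z = 3 + √(-4)*z = 3 + (2*I)*z = 3 + 2*I*z)
59 - 32*A(a(-1)) = 59 - 32*(3 + 2*I*(-1))² = 59 - 32*(3 - 2*I)²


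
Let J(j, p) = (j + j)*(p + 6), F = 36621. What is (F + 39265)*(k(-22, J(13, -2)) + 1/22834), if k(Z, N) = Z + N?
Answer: 71044055827/11417 ≈ 6.2227e+6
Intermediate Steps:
J(j, p) = 2*j*(6 + p) (J(j, p) = (2*j)*(6 + p) = 2*j*(6 + p))
k(Z, N) = N + Z
(F + 39265)*(k(-22, J(13, -2)) + 1/22834) = (36621 + 39265)*((2*13*(6 - 2) - 22) + 1/22834) = 75886*((2*13*4 - 22) + 1/22834) = 75886*((104 - 22) + 1/22834) = 75886*(82 + 1/22834) = 75886*(1872389/22834) = 71044055827/11417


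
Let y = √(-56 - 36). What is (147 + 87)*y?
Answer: 468*I*√23 ≈ 2244.4*I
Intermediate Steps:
y = 2*I*√23 (y = √(-92) = 2*I*√23 ≈ 9.5917*I)
(147 + 87)*y = (147 + 87)*(2*I*√23) = 234*(2*I*√23) = 468*I*√23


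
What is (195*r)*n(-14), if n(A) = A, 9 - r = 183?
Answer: 475020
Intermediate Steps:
r = -174 (r = 9 - 1*183 = 9 - 183 = -174)
(195*r)*n(-14) = (195*(-174))*(-14) = -33930*(-14) = 475020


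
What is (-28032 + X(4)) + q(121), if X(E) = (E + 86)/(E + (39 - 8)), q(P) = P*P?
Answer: -93719/7 ≈ -13388.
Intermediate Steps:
q(P) = P**2
X(E) = (86 + E)/(31 + E) (X(E) = (86 + E)/(E + 31) = (86 + E)/(31 + E))
(-28032 + X(4)) + q(121) = (-28032 + (86 + 4)/(31 + 4)) + 121**2 = (-28032 + 90/35) + 14641 = (-28032 + (1/35)*90) + 14641 = (-28032 + 18/7) + 14641 = -196206/7 + 14641 = -93719/7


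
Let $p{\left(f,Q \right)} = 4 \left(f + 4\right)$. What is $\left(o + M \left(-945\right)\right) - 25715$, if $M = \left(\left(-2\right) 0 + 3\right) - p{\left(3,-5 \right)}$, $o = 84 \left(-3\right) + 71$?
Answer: $-2271$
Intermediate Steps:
$p{\left(f,Q \right)} = 16 + 4 f$ ($p{\left(f,Q \right)} = 4 \left(4 + f\right) = 16 + 4 f$)
$o = -181$ ($o = -252 + 71 = -181$)
$M = -25$ ($M = \left(\left(-2\right) 0 + 3\right) - \left(16 + 4 \cdot 3\right) = \left(0 + 3\right) - \left(16 + 12\right) = 3 - 28 = -25$)
$\left(o + M \left(-945\right)\right) - 25715 = \left(-181 - -23625\right) - 25715 = \left(-181 + 23625\right) - 25715 = 23444 - 25715 = -2271$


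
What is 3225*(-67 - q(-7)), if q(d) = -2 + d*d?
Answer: -367650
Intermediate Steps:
q(d) = -2 + d²
3225*(-67 - q(-7)) = 3225*(-67 - (-2 + (-7)²)) = 3225*(-67 - (-2 + 49)) = 3225*(-67 - 1*47) = 3225*(-67 - 47) = 3225*(-114) = -367650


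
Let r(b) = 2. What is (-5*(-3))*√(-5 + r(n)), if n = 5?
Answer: 15*I*√3 ≈ 25.981*I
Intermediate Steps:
(-5*(-3))*√(-5 + r(n)) = (-5*(-3))*√(-5 + 2) = 15*√(-3) = 15*(I*√3) = 15*I*√3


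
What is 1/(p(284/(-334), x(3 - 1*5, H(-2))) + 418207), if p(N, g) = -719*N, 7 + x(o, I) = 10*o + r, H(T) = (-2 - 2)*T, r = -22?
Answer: 167/69942667 ≈ 2.3877e-6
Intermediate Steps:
H(T) = -4*T
x(o, I) = -29 + 10*o (x(o, I) = -7 + (10*o - 22) = -7 + (-22 + 10*o) = -29 + 10*o)
1/(p(284/(-334), x(3 - 1*5, H(-2))) + 418207) = 1/(-204196/(-334) + 418207) = 1/(-204196*(-1)/334 + 418207) = 1/(-719*(-142/167) + 418207) = 1/(102098/167 + 418207) = 1/(69942667/167) = 167/69942667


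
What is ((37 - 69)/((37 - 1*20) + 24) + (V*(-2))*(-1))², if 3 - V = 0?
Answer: 45796/1681 ≈ 27.243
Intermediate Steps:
V = 3 (V = 3 - 1*0 = 3 + 0 = 3)
((37 - 69)/((37 - 1*20) + 24) + (V*(-2))*(-1))² = ((37 - 69)/((37 - 1*20) + 24) + (3*(-2))*(-1))² = (-32/((37 - 20) + 24) - 6*(-1))² = (-32/(17 + 24) + 6)² = (-32/41 + 6)² = (214/41)² = 45796/1681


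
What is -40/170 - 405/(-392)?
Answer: 5317/6664 ≈ 0.79787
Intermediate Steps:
-40/170 - 405/(-392) = -40*1/170 - 405*(-1/392) = -4/17 + 405/392 = 5317/6664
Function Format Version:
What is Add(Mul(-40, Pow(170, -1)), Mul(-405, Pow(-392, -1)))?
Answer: Rational(5317, 6664) ≈ 0.79787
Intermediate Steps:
Add(Mul(-40, Pow(170, -1)), Mul(-405, Pow(-392, -1))) = Add(Mul(-40, Rational(1, 170)), Mul(-405, Rational(-1, 392))) = Add(Rational(-4, 17), Rational(405, 392)) = Rational(5317, 6664)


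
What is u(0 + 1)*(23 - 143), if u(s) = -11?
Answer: 1320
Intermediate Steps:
u(0 + 1)*(23 - 143) = -11*(23 - 143) = -11*(-120) = 1320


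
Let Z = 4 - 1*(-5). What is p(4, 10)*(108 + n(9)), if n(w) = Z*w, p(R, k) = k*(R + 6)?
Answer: 18900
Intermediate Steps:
Z = 9 (Z = 4 + 5 = 9)
p(R, k) = k*(6 + R)
n(w) = 9*w
p(4, 10)*(108 + n(9)) = (10*(6 + 4))*(108 + 9*9) = (10*10)*(108 + 81) = 100*189 = 18900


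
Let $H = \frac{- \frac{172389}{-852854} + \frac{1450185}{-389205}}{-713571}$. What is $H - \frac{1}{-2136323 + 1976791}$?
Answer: $\frac{14115467522909677}{1259554165201206608868} \approx 1.1207 \cdot 10^{-5}$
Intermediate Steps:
$H = \frac{77980094483}{15790614612757398}$ ($H = \left(\left(-172389\right) \left(- \frac{1}{852854}\right) + 1450185 \left(- \frac{1}{389205}\right)\right) \left(- \frac{1}{713571}\right) = \left(\frac{172389}{852854} - \frac{96679}{25947}\right) \left(- \frac{1}{713571}\right) = \left(- \frac{77980094483}{22129002738}\right) \left(- \frac{1}{713571}\right) = \frac{77980094483}{15790614612757398} \approx 4.9384 \cdot 10^{-6}$)
$H - \frac{1}{-2136323 + 1976791} = \frac{77980094483}{15790614612757398} - \frac{1}{-2136323 + 1976791} = \frac{77980094483}{15790614612757398} - \frac{1}{-159532} = \frac{77980094483}{15790614612757398} - - \frac{1}{159532} = \frac{77980094483}{15790614612757398} + \frac{1}{159532} = \frac{14115467522909677}{1259554165201206608868}$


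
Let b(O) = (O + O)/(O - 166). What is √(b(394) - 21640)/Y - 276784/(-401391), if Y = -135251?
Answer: 276784/401391 - 43*I*√38019/7709307 ≈ 0.68956 - 0.0010876*I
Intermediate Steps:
b(O) = 2*O/(-166 + O) (b(O) = (2*O)/(-166 + O) = 2*O/(-166 + O))
√(b(394) - 21640)/Y - 276784/(-401391) = √(2*394/(-166 + 394) - 21640)/(-135251) - 276784/(-401391) = √(2*394/228 - 21640)*(-1/135251) - 276784*(-1/401391) = √(2*394*(1/228) - 21640)*(-1/135251) + 276784/401391 = √(197/57 - 21640)*(-1/135251) + 276784/401391 = √(-1233283/57)*(-1/135251) + 276784/401391 = (43*I*√38019/57)*(-1/135251) + 276784/401391 = -43*I*√38019/7709307 + 276784/401391 = 276784/401391 - 43*I*√38019/7709307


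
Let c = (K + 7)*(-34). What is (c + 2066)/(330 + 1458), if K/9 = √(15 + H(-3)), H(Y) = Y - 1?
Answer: 457/447 - 51*√11/298 ≈ 0.45476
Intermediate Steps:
H(Y) = -1 + Y
K = 9*√11 (K = 9*√(15 + (-1 - 3)) = 9*√(15 - 4) = 9*√11 ≈ 29.850)
c = -238 - 306*√11 (c = (9*√11 + 7)*(-34) = (7 + 9*√11)*(-34) = -238 - 306*√11 ≈ -1252.9)
(c + 2066)/(330 + 1458) = ((-238 - 306*√11) + 2066)/(330 + 1458) = (1828 - 306*√11)/1788 = (1828 - 306*√11)*(1/1788) = 457/447 - 51*√11/298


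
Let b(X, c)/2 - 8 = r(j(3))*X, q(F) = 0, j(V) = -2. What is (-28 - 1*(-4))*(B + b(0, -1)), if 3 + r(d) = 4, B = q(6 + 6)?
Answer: -384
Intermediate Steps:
B = 0
r(d) = 1 (r(d) = -3 + 4 = 1)
b(X, c) = 16 + 2*X (b(X, c) = 16 + 2*(1*X) = 16 + 2*X)
(-28 - 1*(-4))*(B + b(0, -1)) = (-28 - 1*(-4))*(0 + (16 + 2*0)) = (-28 + 4)*(0 + (16 + 0)) = -24*(0 + 16) = -24*16 = -384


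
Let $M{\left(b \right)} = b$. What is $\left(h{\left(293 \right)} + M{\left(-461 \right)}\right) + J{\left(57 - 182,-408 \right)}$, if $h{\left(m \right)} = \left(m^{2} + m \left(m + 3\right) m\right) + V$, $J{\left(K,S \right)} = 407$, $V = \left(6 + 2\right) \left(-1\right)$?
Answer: $25497091$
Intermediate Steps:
$V = -8$ ($V = 8 \left(-1\right) = -8$)
$h{\left(m \right)} = -8 + m^{2} + m^{2} \left(3 + m\right)$ ($h{\left(m \right)} = \left(m^{2} + m \left(m + 3\right) m\right) - 8 = \left(m^{2} + m \left(3 + m\right) m\right) - 8 = \left(m^{2} + m^{2} \left(3 + m\right)\right) - 8 = -8 + m^{2} + m^{2} \left(3 + m\right)$)
$\left(h{\left(293 \right)} + M{\left(-461 \right)}\right) + J{\left(57 - 182,-408 \right)} = \left(\left(-8 + 293^{3} + 4 \cdot 293^{2}\right) - 461\right) + 407 = \left(\left(-8 + 25153757 + 4 \cdot 85849\right) - 461\right) + 407 = \left(\left(-8 + 25153757 + 343396\right) - 461\right) + 407 = \left(25497145 - 461\right) + 407 = 25496684 + 407 = 25497091$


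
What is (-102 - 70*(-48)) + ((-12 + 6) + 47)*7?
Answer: 3545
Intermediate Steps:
(-102 - 70*(-48)) + ((-12 + 6) + 47)*7 = (-102 + 3360) + (-6 + 47)*7 = 3258 + 41*7 = 3258 + 287 = 3545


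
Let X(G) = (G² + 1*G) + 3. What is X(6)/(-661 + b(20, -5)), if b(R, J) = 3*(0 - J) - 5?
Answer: -15/217 ≈ -0.069124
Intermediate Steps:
b(R, J) = -5 - 3*J (b(R, J) = 3*(-J) - 5 = -3*J - 5 = -5 - 3*J)
X(G) = 3 + G + G² (X(G) = (G² + G) + 3 = (G + G²) + 3 = 3 + G + G²)
X(6)/(-661 + b(20, -5)) = (3 + 6 + 6²)/(-661 + (-5 - 3*(-5))) = (3 + 6 + 36)/(-661 + (-5 + 15)) = 45/(-661 + 10) = 45/(-651) = 45*(-1/651) = -15/217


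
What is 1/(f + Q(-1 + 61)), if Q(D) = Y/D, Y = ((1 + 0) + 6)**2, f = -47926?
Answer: -60/2875511 ≈ -2.0866e-5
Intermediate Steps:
Y = 49 (Y = (1 + 6)**2 = 7**2 = 49)
Q(D) = 49/D
1/(f + Q(-1 + 61)) = 1/(-47926 + 49/(-1 + 61)) = 1/(-47926 + 49/60) = 1/(-2875511/60) = -60/2875511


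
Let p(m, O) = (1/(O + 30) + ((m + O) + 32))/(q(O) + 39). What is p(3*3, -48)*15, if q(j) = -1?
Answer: -635/228 ≈ -2.7851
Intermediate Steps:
p(m, O) = 16/19 + O/38 + m/38 + 1/(38*(30 + O)) (p(m, O) = (1/(O + 30) + ((m + O) + 32))/(-1 + 39) = (1/(30 + O) + ((O + m) + 32))/38 = (1/(30 + O) + (32 + O + m))*(1/38) = (32 + O + m + 1/(30 + O))*(1/38) = 16/19 + O/38 + m/38 + 1/(38*(30 + O)))
p(3*3, -48)*15 = ((961 + (-48)² + 30*(3*3) + 62*(-48) - 144*3)/(38*(30 - 48)))*15 = ((1/38)*(961 + 2304 + 30*9 - 2976 - 48*9)/(-18))*15 = ((1/38)*(-1/18)*(961 + 2304 + 270 - 2976 - 432))*15 = ((1/38)*(-1/18)*127)*15 = -127/684*15 = -635/228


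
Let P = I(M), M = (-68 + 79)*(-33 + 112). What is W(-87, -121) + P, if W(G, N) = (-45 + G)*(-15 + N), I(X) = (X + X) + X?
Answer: 20559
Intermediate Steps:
M = 869 (M = 11*79 = 869)
I(X) = 3*X (I(X) = 2*X + X = 3*X)
P = 2607 (P = 3*869 = 2607)
W(-87, -121) + P = (675 - 45*(-121) - 15*(-87) - 87*(-121)) + 2607 = (675 + 5445 + 1305 + 10527) + 2607 = 17952 + 2607 = 20559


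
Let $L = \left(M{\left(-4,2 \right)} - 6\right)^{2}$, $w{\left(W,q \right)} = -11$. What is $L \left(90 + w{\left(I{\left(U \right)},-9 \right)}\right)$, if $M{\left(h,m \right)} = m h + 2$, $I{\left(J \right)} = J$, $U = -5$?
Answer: $11376$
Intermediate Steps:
$M{\left(h,m \right)} = 2 + h m$ ($M{\left(h,m \right)} = h m + 2 = 2 + h m$)
$L = 144$ ($L = \left(\left(2 - 8\right) - 6\right)^{2} = \left(-6 - 6\right)^{2} = \left(-12\right)^{2} = 144$)
$L \left(90 + w{\left(I{\left(U \right)},-9 \right)}\right) = 144 \left(90 - 11\right) = 144 \cdot 79 = 11376$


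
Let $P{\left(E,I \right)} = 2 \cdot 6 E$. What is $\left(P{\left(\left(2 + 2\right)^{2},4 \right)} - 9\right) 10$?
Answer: $1830$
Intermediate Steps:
$P{\left(E,I \right)} = 12 E$
$\left(P{\left(\left(2 + 2\right)^{2},4 \right)} - 9\right) 10 = \left(12 \left(2 + 2\right)^{2} - 9\right) 10 = \left(12 \cdot 4^{2} - 9\right) 10 = \left(12 \cdot 16 - 9\right) 10 = \left(192 - 9\right) 10 = 183 \cdot 10 = 1830$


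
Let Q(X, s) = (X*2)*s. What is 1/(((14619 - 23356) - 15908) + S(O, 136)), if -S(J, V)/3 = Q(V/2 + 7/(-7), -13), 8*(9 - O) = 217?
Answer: -1/19419 ≈ -5.1496e-5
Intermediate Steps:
O = -145/8 (O = 9 - ⅛*217 = 9 - 217/8 = -145/8 ≈ -18.125)
Q(X, s) = 2*X*s (Q(X, s) = (2*X)*s = 2*X*s)
S(J, V) = -78 + 39*V (S(J, V) = -6*(V/2 + 7/(-7))*(-13) = -6*(V*(½) + 7*(-⅐))*(-13) = -6*(V/2 - 1)*(-13) = -6*(-1 + V/2)*(-13) = -3*(26 - 13*V) = -78 + 39*V)
1/(((14619 - 23356) - 15908) + S(O, 136)) = 1/(((14619 - 23356) - 15908) + (-78 + 39*136)) = 1/((-8737 - 15908) + (-78 + 5304)) = 1/(-24645 + 5226) = 1/(-19419) = -1/19419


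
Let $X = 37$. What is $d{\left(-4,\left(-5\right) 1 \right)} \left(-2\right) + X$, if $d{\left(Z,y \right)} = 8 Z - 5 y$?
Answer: $51$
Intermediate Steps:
$d{\left(Z,y \right)} = - 5 y + 8 Z$
$d{\left(-4,\left(-5\right) 1 \right)} \left(-2\right) + X = \left(- 5 \left(\left(-5\right) 1\right) + 8 \left(-4\right)\right) \left(-2\right) + 37 = \left(\left(-5\right) \left(-5\right) - 32\right) \left(-2\right) + 37 = \left(25 - 32\right) \left(-2\right) + 37 = \left(-7\right) \left(-2\right) + 37 = 14 + 37 = 51$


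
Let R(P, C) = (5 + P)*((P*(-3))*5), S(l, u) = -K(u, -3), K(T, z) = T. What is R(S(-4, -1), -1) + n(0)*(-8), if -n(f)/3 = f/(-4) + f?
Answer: -90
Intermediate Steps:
S(l, u) = -u
R(P, C) = -15*P*(5 + P) (R(P, C) = (5 + P)*(-3*P*5) = (5 + P)*(-15*P) = -15*P*(5 + P))
n(f) = -9*f/4 (n(f) = -3*(f/(-4) + f) = -3*(f*(-1/4) + f) = -3*(-f/4 + f) = -9*f/4)
R(S(-4, -1), -1) + n(0)*(-8) = -15*(-1*(-1))*(5 - 1*(-1)) - 9/4*0*(-8) = -15*1*(5 + 1) + 0*(-8) = -15*1*6 + 0 = -90 + 0 = -90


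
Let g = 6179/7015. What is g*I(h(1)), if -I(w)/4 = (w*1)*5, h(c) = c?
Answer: -24716/1403 ≈ -17.617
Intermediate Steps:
g = 6179/7015 (g = 6179*(1/7015) = 6179/7015 ≈ 0.88083)
I(w) = -20*w (I(w) = -4*w*1*5 = -4*w*5 = -20*w)
g*I(h(1)) = 6179*(-20*1)/7015 = (6179/7015)*(-20) = -24716/1403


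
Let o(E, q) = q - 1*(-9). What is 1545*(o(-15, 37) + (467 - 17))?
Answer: 766320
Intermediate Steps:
o(E, q) = 9 + q (o(E, q) = q + 9 = 9 + q)
1545*(o(-15, 37) + (467 - 17)) = 1545*((9 + 37) + (467 - 17)) = 1545*(46 + 450) = 1545*496 = 766320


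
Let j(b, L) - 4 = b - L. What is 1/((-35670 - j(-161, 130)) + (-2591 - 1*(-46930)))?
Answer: 1/8956 ≈ 0.00011166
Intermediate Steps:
j(b, L) = 4 + b - L (j(b, L) = 4 + (b - L) = 4 + b - L)
1/((-35670 - j(-161, 130)) + (-2591 - 1*(-46930))) = 1/((-35670 - (4 - 161 - 1*130)) + (-2591 - 1*(-46930))) = 1/((-35670 - (4 - 161 - 130)) + (-2591 + 46930)) = 1/((-35670 - 1*(-287)) + 44339) = 1/((-35670 + 287) + 44339) = 1/(-35383 + 44339) = 1/8956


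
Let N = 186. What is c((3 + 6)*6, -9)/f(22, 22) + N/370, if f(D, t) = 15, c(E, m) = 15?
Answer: 278/185 ≈ 1.5027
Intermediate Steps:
c((3 + 6)*6, -9)/f(22, 22) + N/370 = 15/15 + 186/370 = 15*(1/15) + 186*(1/370) = 1 + 93/185 = 278/185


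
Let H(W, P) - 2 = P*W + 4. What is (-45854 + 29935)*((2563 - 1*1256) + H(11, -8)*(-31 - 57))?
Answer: -135677637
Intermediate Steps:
H(W, P) = 6 + P*W (H(W, P) = 2 + (P*W + 4) = 2 + (4 + P*W) = 6 + P*W)
(-45854 + 29935)*((2563 - 1*1256) + H(11, -8)*(-31 - 57)) = (-45854 + 29935)*((2563 - 1*1256) + (6 - 8*11)*(-31 - 57)) = -15919*((2563 - 1256) + (6 - 88)*(-88)) = -15919*(1307 - 82*(-88)) = -15919*(1307 + 7216) = -15919*8523 = -135677637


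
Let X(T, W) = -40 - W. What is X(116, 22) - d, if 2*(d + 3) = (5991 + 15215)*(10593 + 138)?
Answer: -113780852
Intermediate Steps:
d = 113780790 (d = -3 + ((5991 + 15215)*(10593 + 138))/2 = -3 + (21206*10731)/2 = -3 + (1/2)*227561586 = -3 + 113780793 = 113780790)
X(116, 22) - d = (-40 - 1*22) - 1*113780790 = (-40 - 22) - 113780790 = -62 - 113780790 = -113780852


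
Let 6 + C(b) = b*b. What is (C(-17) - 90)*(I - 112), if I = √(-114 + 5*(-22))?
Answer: -21616 + 772*I*√14 ≈ -21616.0 + 2888.6*I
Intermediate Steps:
C(b) = -6 + b² (C(b) = -6 + b*b = -6 + b²)
I = 4*I*√14 (I = √(-114 - 110) = √(-224) = 4*I*√14 ≈ 14.967*I)
(C(-17) - 90)*(I - 112) = ((-6 + (-17)²) - 90)*(4*I*√14 - 112) = ((-6 + 289) - 90)*(-112 + 4*I*√14) = (283 - 90)*(-112 + 4*I*√14) = 193*(-112 + 4*I*√14) = -21616 + 772*I*√14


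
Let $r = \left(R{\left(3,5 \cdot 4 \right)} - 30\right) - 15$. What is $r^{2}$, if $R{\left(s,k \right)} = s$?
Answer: $1764$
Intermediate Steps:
$r = -42$ ($r = \left(3 - 30\right) - 15 = -27 - 15 = -42$)
$r^{2} = \left(-42\right)^{2} = 1764$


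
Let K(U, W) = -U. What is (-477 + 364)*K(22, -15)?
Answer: 2486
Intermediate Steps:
(-477 + 364)*K(22, -15) = (-477 + 364)*(-1*22) = -113*(-22) = 2486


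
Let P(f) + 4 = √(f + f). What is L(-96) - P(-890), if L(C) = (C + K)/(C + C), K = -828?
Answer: 141/16 - 2*I*√445 ≈ 8.8125 - 42.19*I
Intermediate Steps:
L(C) = (-828 + C)/(2*C) (L(C) = (C - 828)/(C + C) = (-828 + C)/((2*C)) = (-828 + C)*(1/(2*C)) = (-828 + C)/(2*C))
P(f) = -4 + √2*√f (P(f) = -4 + √(f + f) = -4 + √(2*f) = -4 + √2*√f)
L(-96) - P(-890) = (½)*(-828 - 96)/(-96) - (-4 + √2*√(-890)) = (½)*(-1/96)*(-924) - (-4 + √2*(I*√890)) = 77/16 - (-4 + 2*I*√445) = 77/16 + (4 - 2*I*√445) = 141/16 - 2*I*√445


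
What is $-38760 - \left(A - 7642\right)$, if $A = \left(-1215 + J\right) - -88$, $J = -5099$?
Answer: $-24892$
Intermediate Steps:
$A = -6226$ ($A = \left(-1215 - 5099\right) - -88 = -6314 + \left(112 - 24\right) = -6314 + 88 = -6226$)
$-38760 - \left(A - 7642\right) = -38760 - \left(-6226 - 7642\right) = -38760 - -13868 = -38760 + 13868 = -24892$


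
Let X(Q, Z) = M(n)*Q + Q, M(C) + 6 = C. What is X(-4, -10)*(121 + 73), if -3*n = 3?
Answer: 4656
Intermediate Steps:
n = -1 (n = -⅓*3 = -1)
M(C) = -6 + C
X(Q, Z) = -6*Q (X(Q, Z) = (-6 - 1)*Q + Q = -7*Q + Q = -6*Q)
X(-4, -10)*(121 + 73) = (-6*(-4))*(121 + 73) = 24*194 = 4656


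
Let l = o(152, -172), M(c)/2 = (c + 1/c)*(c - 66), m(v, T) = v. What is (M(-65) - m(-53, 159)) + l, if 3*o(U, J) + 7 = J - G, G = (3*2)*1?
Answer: 3319946/195 ≈ 17025.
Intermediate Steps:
M(c) = 2*(-66 + c)*(c + 1/c) (M(c) = 2*((c + 1/c)*(c - 66)) = 2*((c + 1/c)*(-66 + c)) = 2*((-66 + c)*(c + 1/c)) = 2*(-66 + c)*(c + 1/c))
G = 6 (G = 6*1 = 6)
o(U, J) = -13/3 + J/3 (o(U, J) = -7/3 + (J - 1*6)/3 = -7/3 + (J - 6)/3 = -7/3 + (-6 + J)/3 = -7/3 + (-2 + J/3) = -13/3 + J/3)
l = -185/3 (l = -13/3 + (⅓)*(-172) = -13/3 - 172/3 = -185/3 ≈ -61.667)
(M(-65) - m(-53, 159)) + l = ((2 - 132*(-65) - 132/(-65) + 2*(-65)²) - 1*(-53)) - 185/3 = ((2 + 8580 - 132*(-1/65) + 2*4225) + 53) - 185/3 = ((2 + 8580 + 132/65 + 8450) + 53) - 185/3 = (1107212/65 + 53) - 185/3 = 1110657/65 - 185/3 = 3319946/195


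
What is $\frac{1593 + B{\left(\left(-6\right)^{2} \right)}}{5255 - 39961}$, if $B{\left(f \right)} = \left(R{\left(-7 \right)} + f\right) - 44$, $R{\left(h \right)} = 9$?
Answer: $- \frac{797}{17353} \approx -0.045929$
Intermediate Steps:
$B{\left(f \right)} = -35 + f$ ($B{\left(f \right)} = \left(9 + f\right) - 44 = -35 + f$)
$\frac{1593 + B{\left(\left(-6\right)^{2} \right)}}{5255 - 39961} = \frac{1593 - \left(35 - \left(-6\right)^{2}\right)}{5255 - 39961} = \frac{1593 + \left(-35 + 36\right)}{5255 - 39961} = \frac{1593 + 1}{5255 - 39961} = \frac{1594}{-34706} = 1594 \left(- \frac{1}{34706}\right) = - \frac{797}{17353}$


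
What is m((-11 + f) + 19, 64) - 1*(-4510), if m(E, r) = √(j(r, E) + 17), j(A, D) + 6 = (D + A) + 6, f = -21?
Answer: 4510 + 2*√17 ≈ 4518.3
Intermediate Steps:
j(A, D) = A + D (j(A, D) = -6 + ((D + A) + 6) = -6 + ((A + D) + 6) = -6 + (6 + A + D) = A + D)
m(E, r) = √(17 + E + r) (m(E, r) = √((r + E) + 17) = √((E + r) + 17) = √(17 + E + r))
m((-11 + f) + 19, 64) - 1*(-4510) = √(17 + ((-11 - 21) + 19) + 64) - 1*(-4510) = √(17 + (-32 + 19) + 64) + 4510 = √(17 - 13 + 64) + 4510 = √68 + 4510 = 2*√17 + 4510 = 4510 + 2*√17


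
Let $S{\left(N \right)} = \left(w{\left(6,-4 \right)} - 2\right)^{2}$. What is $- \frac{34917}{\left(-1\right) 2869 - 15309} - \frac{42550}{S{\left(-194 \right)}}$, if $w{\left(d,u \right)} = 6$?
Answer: $- \frac{193228807}{72712} \approx -2657.5$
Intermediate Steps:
$S{\left(N \right)} = 16$ ($S{\left(N \right)} = \left(6 - 2\right)^{2} = 4^{2} = 16$)
$- \frac{34917}{\left(-1\right) 2869 - 15309} - \frac{42550}{S{\left(-194 \right)}} = - \frac{34917}{\left(-1\right) 2869 - 15309} - \frac{42550}{16} = - \frac{34917}{-2869 - 15309} - \frac{21275}{8} = - \frac{34917}{-18178} - \frac{21275}{8} = \left(-34917\right) \left(- \frac{1}{18178}\right) - \frac{21275}{8} = \frac{34917}{18178} - \frac{21275}{8} = - \frac{193228807}{72712}$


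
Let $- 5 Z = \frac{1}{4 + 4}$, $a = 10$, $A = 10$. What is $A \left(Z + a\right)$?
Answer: $\frac{399}{4} \approx 99.75$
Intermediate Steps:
$Z = - \frac{1}{40}$ ($Z = - \frac{1}{5 \left(4 + 4\right)} = - \frac{1}{5 \cdot 8} = \left(- \frac{1}{5}\right) \frac{1}{8} = - \frac{1}{40} \approx -0.025$)
$A \left(Z + a\right) = 10 \left(- \frac{1}{40} + 10\right) = 10 \cdot \frac{399}{40} = \frac{399}{4}$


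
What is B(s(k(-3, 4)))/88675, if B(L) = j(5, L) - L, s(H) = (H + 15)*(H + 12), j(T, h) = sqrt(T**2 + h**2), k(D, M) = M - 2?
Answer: -238/88675 + sqrt(56669)/88675 ≈ 5.9222e-7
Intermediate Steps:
k(D, M) = -2 + M
s(H) = (12 + H)*(15 + H) (s(H) = (15 + H)*(12 + H) = (12 + H)*(15 + H))
B(L) = sqrt(25 + L**2) - L (B(L) = sqrt(5**2 + L**2) - L = sqrt(25 + L**2) - L)
B(s(k(-3, 4)))/88675 = (sqrt(25 + (180 + (-2 + 4)**2 + 27*(-2 + 4))**2) - (180 + (-2 + 4)**2 + 27*(-2 + 4)))/88675 = (sqrt(25 + (180 + 2**2 + 27*2)**2) - (180 + 2**2 + 27*2))*(1/88675) = (sqrt(25 + (180 + 4 + 54)**2) - (180 + 4 + 54))*(1/88675) = (sqrt(25 + 238**2) - 1*238)*(1/88675) = (sqrt(25 + 56644) - 238)*(1/88675) = (sqrt(56669) - 238)*(1/88675) = (-238 + sqrt(56669))*(1/88675) = -238/88675 + sqrt(56669)/88675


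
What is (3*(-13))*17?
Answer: -663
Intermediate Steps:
(3*(-13))*17 = -39*17 = -663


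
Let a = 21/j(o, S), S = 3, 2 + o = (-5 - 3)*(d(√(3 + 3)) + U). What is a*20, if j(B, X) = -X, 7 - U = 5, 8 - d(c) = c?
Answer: -140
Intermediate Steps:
d(c) = 8 - c
U = 2 (U = 7 - 1*5 = 7 - 5 = 2)
o = -82 + 8*√6 (o = -2 + (-5 - 3)*((8 - √(3 + 3)) + 2) = -2 - 8*((8 - √6) + 2) = -2 - 8*(10 - √6) = -2 + (-80 + 8*√6) = -82 + 8*√6 ≈ -62.404)
a = -7 (a = 21/((-1*3)) = 21/(-3) = 21*(-⅓) = -7)
a*20 = -7*20 = -140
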